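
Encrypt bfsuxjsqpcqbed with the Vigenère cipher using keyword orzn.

Repeat the key across the message: orznorznorznor
b(1)+o(14): 15 → p
f(5)+r(17): 22 → w
s(18)+z(25): 43≡17 → r
u(20)+n(13): 33≡7 → h
x(23)+o(14): 37≡11 → l
j(9)+r(17): 26≡0 → a
s(18)+z(25): 43≡17 → r
q(16)+n(13): 29≡3 → d
p(15)+o(14): 29≡3 → d
c(2)+r(17): 19 → t
q(16)+z(25): 41≡15 → p
b(1)+n(13): 14 → o
e(4)+o(14): 18 → s
d(3)+r(17): 20 → u

pwrhlarddtposu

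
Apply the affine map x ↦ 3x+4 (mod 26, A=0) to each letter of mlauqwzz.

olemasbb

m(12): 3·12+4=40≡14 → o
l(11): 3·11+4=37≡11 → l
a(0): 3·0+4=4 → e
u(20): 3·20+4=64≡12 → m
q(16): 3·16+4=52≡0 → a
w(22): 3·22+4=70≡18 → s
z(25): 3·25+4=79≡1 → b
z(25): 3·25+4=79≡1 → b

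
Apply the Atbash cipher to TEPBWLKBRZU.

T(19) → G(6)
E(4) → V(21)
P(15) → K(10)
B(1) → Y(24)
W(22) → D(3)
L(11) → O(14)
K(10) → P(15)
B(1) → Y(24)
R(17) → I(8)
Z(25) → A(0)
U(20) → F(5)

GVKYDOPYIAF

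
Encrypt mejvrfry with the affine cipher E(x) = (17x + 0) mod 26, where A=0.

wqxtdhds

m(12): 17·12+0=204≡22 → w
e(4): 17·4+0=68≡16 → q
j(9): 17·9+0=153≡23 → x
v(21): 17·21+0=357≡19 → t
r(17): 17·17+0=289≡3 → d
f(5): 17·5+0=85≡7 → h
r(17): 17·17+0=289≡3 → d
y(24): 17·24+0=408≡18 → s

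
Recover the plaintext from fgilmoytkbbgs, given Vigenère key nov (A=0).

Repeat the key across the ciphertext: novnovnovnovn
f(5)−n(13): -8≡18 → s
g(6)−o(14): -8≡18 → s
i(8)−v(21): -13≡13 → n
l(11)−n(13): -2≡24 → y
m(12)−o(14): -2≡24 → y
o(14)−v(21): -7≡19 → t
y(24)−n(13): 11 → l
t(19)−o(14): 5 → f
k(10)−v(21): -11≡15 → p
b(1)−n(13): -12≡14 → o
b(1)−o(14): -13≡13 → n
g(6)−v(21): -15≡11 → l
s(18)−n(13): 5 → f

ssnyytlfponlf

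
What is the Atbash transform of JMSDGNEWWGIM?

J(9) → Q(16)
M(12) → N(13)
S(18) → H(7)
D(3) → W(22)
G(6) → T(19)
N(13) → M(12)
E(4) → V(21)
W(22) → D(3)
W(22) → D(3)
G(6) → T(19)
I(8) → R(17)
M(12) → N(13)

QNHWTMVDDTRN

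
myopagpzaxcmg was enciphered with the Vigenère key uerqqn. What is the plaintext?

suxzktvvjhmzm

Repeat the key across the ciphertext: uerqqnuerqqnu
m(12)−u(20): -8≡18 → s
y(24)−e(4): 20 → u
o(14)−r(17): -3≡23 → x
p(15)−q(16): -1≡25 → z
a(0)−q(16): -16≡10 → k
g(6)−n(13): -7≡19 → t
p(15)−u(20): -5≡21 → v
z(25)−e(4): 21 → v
a(0)−r(17): -17≡9 → j
x(23)−q(16): 7 → h
c(2)−q(16): -14≡12 → m
m(12)−n(13): -1≡25 → z
g(6)−u(20): -14≡12 → m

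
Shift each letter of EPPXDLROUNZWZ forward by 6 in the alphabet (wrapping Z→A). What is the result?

KVVDJRXUATFCF

E(4): 4+6=10 → K
P(15): 15+6=21 → V
P(15): 15+6=21 → V
X(23): 23+6=29≡3 → D
D(3): 3+6=9 → J
L(11): 11+6=17 → R
R(17): 17+6=23 → X
O(14): 14+6=20 → U
U(20): 20+6=26≡0 → A
N(13): 13+6=19 → T
Z(25): 25+6=31≡5 → F
W(22): 22+6=28≡2 → C
Z(25): 25+6=31≡5 → F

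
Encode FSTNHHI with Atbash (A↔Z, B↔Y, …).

UHGMSSR

F(5) → U(20)
S(18) → H(7)
T(19) → G(6)
N(13) → M(12)
H(7) → S(18)
H(7) → S(18)
I(8) → R(17)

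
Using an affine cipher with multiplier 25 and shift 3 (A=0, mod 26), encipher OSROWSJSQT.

O(14): 25·14+3=353≡15 → P
S(18): 25·18+3=453≡11 → L
R(17): 25·17+3=428≡12 → M
O(14): 25·14+3=353≡15 → P
W(22): 25·22+3=553≡7 → H
S(18): 25·18+3=453≡11 → L
J(9): 25·9+3=228≡20 → U
S(18): 25·18+3=453≡11 → L
Q(16): 25·16+3=403≡13 → N
T(19): 25·19+3=478≡10 → K

PLMPHLULNK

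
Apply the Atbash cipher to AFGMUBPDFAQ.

A(0) → Z(25)
F(5) → U(20)
G(6) → T(19)
M(12) → N(13)
U(20) → F(5)
B(1) → Y(24)
P(15) → K(10)
D(3) → W(22)
F(5) → U(20)
A(0) → Z(25)
Q(16) → J(9)

ZUTNFYKWUZJ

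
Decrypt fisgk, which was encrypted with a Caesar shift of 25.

f(5): 5−25=-20≡6 → g
i(8): 8−25=-17≡9 → j
s(18): 18−25=-7≡19 → t
g(6): 6−25=-19≡7 → h
k(10): 10−25=-15≡11 → l

gjthl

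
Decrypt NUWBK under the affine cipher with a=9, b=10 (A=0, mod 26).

JEKZA

The inverse of 9 mod 26 is 3, since 9·3=27≡1. Apply D(y)=3·(y−10) mod 26:
N(13): 3·(13−10)=9 → J
U(20): 3·(20−10)=30≡4 → E
W(22): 3·(22−10)=36≡10 → K
B(1): 3·(1−10)=-27≡25 → Z
K(10): 3·(10−10)=0 → A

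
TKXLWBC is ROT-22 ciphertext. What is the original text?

T(19): 19−22=-3≡23 → X
K(10): 10−22=-12≡14 → O
X(23): 23−22=1 → B
L(11): 11−22=-11≡15 → P
W(22): 22−22=0 → A
B(1): 1−22=-21≡5 → F
C(2): 2−22=-20≡6 → G

XOBPAFG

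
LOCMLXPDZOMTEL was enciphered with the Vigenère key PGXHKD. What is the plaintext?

WIFFBUAXCHCQPF

Repeat the key across the ciphertext: PGXHKDPGXHKDPG
L(11)−P(15): -4≡22 → W
O(14)−G(6): 8 → I
C(2)−X(23): -21≡5 → F
M(12)−H(7): 5 → F
L(11)−K(10): 1 → B
X(23)−D(3): 20 → U
P(15)−P(15): 0 → A
D(3)−G(6): -3≡23 → X
Z(25)−X(23): 2 → C
O(14)−H(7): 7 → H
M(12)−K(10): 2 → C
T(19)−D(3): 16 → Q
E(4)−P(15): -11≡15 → P
L(11)−G(6): 5 → F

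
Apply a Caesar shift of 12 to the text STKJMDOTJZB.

S(18): 18+12=30≡4 → E
T(19): 19+12=31≡5 → F
K(10): 10+12=22 → W
J(9): 9+12=21 → V
M(12): 12+12=24 → Y
D(3): 3+12=15 → P
O(14): 14+12=26≡0 → A
T(19): 19+12=31≡5 → F
J(9): 9+12=21 → V
Z(25): 25+12=37≡11 → L
B(1): 1+12=13 → N

EFWVYPAFVLN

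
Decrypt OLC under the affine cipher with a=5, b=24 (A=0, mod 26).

YNG

The inverse of 5 mod 26 is 21, since 5·21=105≡1. Apply D(y)=21·(y−24) mod 26:
O(14): 21·(14−24)=-210≡24 → Y
L(11): 21·(11−24)=-273≡13 → N
C(2): 21·(2−24)=-462≡6 → G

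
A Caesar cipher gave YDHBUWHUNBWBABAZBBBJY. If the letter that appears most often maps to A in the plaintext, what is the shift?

The most frequent ciphertext letter is B (appears 7 times).
B is position 1; A is position 0.
Shift = 1.

1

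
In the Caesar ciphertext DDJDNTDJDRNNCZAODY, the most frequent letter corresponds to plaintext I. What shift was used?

21

The most frequent ciphertext letter is D (appears 6 times).
D is position 3; I is position 8.
Shift = -5≡21.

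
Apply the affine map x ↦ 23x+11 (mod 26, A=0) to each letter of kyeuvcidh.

hrzdafncq

k(10): 23·10+11=241≡7 → h
y(24): 23·24+11=563≡17 → r
e(4): 23·4+11=103≡25 → z
u(20): 23·20+11=471≡3 → d
v(21): 23·21+11=494≡0 → a
c(2): 23·2+11=57≡5 → f
i(8): 23·8+11=195≡13 → n
d(3): 23·3+11=80≡2 → c
h(7): 23·7+11=172≡16 → q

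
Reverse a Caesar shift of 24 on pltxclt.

p(15): 15−24=-9≡17 → r
l(11): 11−24=-13≡13 → n
t(19): 19−24=-5≡21 → v
x(23): 23−24=-1≡25 → z
c(2): 2−24=-22≡4 → e
l(11): 11−24=-13≡13 → n
t(19): 19−24=-5≡21 → v

rnvzenv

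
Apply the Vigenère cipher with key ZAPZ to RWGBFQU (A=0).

QWVAEQJ

Repeat the key across the message: ZAPZZAP
R(17)+Z(25): 42≡16 → Q
W(22)+A(0): 22 → W
G(6)+P(15): 21 → V
B(1)+Z(25): 26≡0 → A
F(5)+Z(25): 30≡4 → E
Q(16)+A(0): 16 → Q
U(20)+P(15): 35≡9 → J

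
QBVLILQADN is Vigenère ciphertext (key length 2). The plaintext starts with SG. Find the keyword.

Subtract each crib letter from the matching ciphertext letter (mod 26):
Q(16)−S(18)=-2≡24 → Y
B(1)−G(6)=-5≡21 → V

YV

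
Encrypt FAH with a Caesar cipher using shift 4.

JEL

F(5): 5+4=9 → J
A(0): 0+4=4 → E
H(7): 7+4=11 → L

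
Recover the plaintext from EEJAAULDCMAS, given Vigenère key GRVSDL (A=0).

YNOIXJFMHUXH

Repeat the key across the ciphertext: GRVSDLGRVSDL
E(4)−G(6): -2≡24 → Y
E(4)−R(17): -13≡13 → N
J(9)−V(21): -12≡14 → O
A(0)−S(18): -18≡8 → I
A(0)−D(3): -3≡23 → X
U(20)−L(11): 9 → J
L(11)−G(6): 5 → F
D(3)−R(17): -14≡12 → M
C(2)−V(21): -19≡7 → H
M(12)−S(18): -6≡20 → U
A(0)−D(3): -3≡23 → X
S(18)−L(11): 7 → H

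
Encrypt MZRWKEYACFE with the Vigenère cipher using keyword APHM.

MOYIKTFMCUL

Repeat the key across the message: APHMAPHMAPH
M(12)+A(0): 12 → M
Z(25)+P(15): 40≡14 → O
R(17)+H(7): 24 → Y
W(22)+M(12): 34≡8 → I
K(10)+A(0): 10 → K
E(4)+P(15): 19 → T
Y(24)+H(7): 31≡5 → F
A(0)+M(12): 12 → M
C(2)+A(0): 2 → C
F(5)+P(15): 20 → U
E(4)+H(7): 11 → L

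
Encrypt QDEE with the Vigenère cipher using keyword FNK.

VQOJ

Repeat the key across the message: FNKF
Q(16)+F(5): 21 → V
D(3)+N(13): 16 → Q
E(4)+K(10): 14 → O
E(4)+F(5): 9 → J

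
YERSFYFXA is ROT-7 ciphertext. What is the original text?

Y(24): 24−7=17 → R
E(4): 4−7=-3≡23 → X
R(17): 17−7=10 → K
S(18): 18−7=11 → L
F(5): 5−7=-2≡24 → Y
Y(24): 24−7=17 → R
F(5): 5−7=-2≡24 → Y
X(23): 23−7=16 → Q
A(0): 0−7=-7≡19 → T

RXKLYRYQT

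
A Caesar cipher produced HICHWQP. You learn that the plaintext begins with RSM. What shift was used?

From the crib: H(7)−R(17)=-10≡16, so the shift is 16.

16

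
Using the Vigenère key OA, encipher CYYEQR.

Repeat the key across the message: OAOAOA
C(2)+O(14): 16 → Q
Y(24)+A(0): 24 → Y
Y(24)+O(14): 38≡12 → M
E(4)+A(0): 4 → E
Q(16)+O(14): 30≡4 → E
R(17)+A(0): 17 → R

QYMEER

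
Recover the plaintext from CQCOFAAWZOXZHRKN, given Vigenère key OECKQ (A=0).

Repeat the key across the ciphertext: OECKQOECKQOECKQO
C(2)−O(14): -12≡14 → O
Q(16)−E(4): 12 → M
C(2)−C(2): 0 → A
O(14)−K(10): 4 → E
F(5)−Q(16): -11≡15 → P
A(0)−O(14): -14≡12 → M
A(0)−E(4): -4≡22 → W
W(22)−C(2): 20 → U
Z(25)−K(10): 15 → P
O(14)−Q(16): -2≡24 → Y
X(23)−O(14): 9 → J
Z(25)−E(4): 21 → V
H(7)−C(2): 5 → F
R(17)−K(10): 7 → H
K(10)−Q(16): -6≡20 → U
N(13)−O(14): -1≡25 → Z

OMAEPMWUPYJVFHUZ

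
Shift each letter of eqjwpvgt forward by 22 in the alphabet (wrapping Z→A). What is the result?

e(4): 4+22=26≡0 → a
q(16): 16+22=38≡12 → m
j(9): 9+22=31≡5 → f
w(22): 22+22=44≡18 → s
p(15): 15+22=37≡11 → l
v(21): 21+22=43≡17 → r
g(6): 6+22=28≡2 → c
t(19): 19+22=41≡15 → p

amfslrcp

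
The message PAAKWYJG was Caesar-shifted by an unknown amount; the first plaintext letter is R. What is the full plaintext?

From the crib: P(15)−R(17)=-2≡24, so the shift is 24.
Subtract 24 from each ciphertext letter:
P(15): 15−24=-9≡17 → R
A(0): 0−24=-24≡2 → C
A(0): 0−24=-24≡2 → C
K(10): 10−24=-14≡12 → M
W(22): 22−24=-2≡24 → Y
Y(24): 24−24=0 → A
J(9): 9−24=-15≡11 → L
G(6): 6−24=-18≡8 → I

RCCMYALI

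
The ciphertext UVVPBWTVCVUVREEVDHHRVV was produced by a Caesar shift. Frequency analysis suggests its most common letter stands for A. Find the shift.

21

The most frequent ciphertext letter is V (appears 8 times).
V is position 21; A is position 0.
Shift = 21.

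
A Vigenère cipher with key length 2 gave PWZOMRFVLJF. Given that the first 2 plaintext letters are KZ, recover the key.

FX

Subtract each crib letter from the matching ciphertext letter (mod 26):
P(15)−K(10)=5 → F
W(22)−Z(25)=-3≡23 → X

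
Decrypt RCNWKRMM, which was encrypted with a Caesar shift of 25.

R(17): 17−25=-8≡18 → S
C(2): 2−25=-23≡3 → D
N(13): 13−25=-12≡14 → O
W(22): 22−25=-3≡23 → X
K(10): 10−25=-15≡11 → L
R(17): 17−25=-8≡18 → S
M(12): 12−25=-13≡13 → N
M(12): 12−25=-13≡13 → N

SDOXLSNN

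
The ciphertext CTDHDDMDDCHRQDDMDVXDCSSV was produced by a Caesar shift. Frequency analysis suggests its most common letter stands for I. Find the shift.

21

The most frequent ciphertext letter is D (appears 9 times).
D is position 3; I is position 8.
Shift = -5≡21.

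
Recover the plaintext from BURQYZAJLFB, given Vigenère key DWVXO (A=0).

Repeat the key across the ciphertext: DWVXODWVXOD
B(1)−D(3): -2≡24 → Y
U(20)−W(22): -2≡24 → Y
R(17)−V(21): -4≡22 → W
Q(16)−X(23): -7≡19 → T
Y(24)−O(14): 10 → K
Z(25)−D(3): 22 → W
A(0)−W(22): -22≡4 → E
J(9)−V(21): -12≡14 → O
L(11)−X(23): -12≡14 → O
F(5)−O(14): -9≡17 → R
B(1)−D(3): -2≡24 → Y

YYWTKWEOORY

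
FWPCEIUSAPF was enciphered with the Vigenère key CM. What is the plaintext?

DKNQCWSGYDD

Repeat the key across the ciphertext: CMCMCMCMCMC
F(5)−C(2): 3 → D
W(22)−M(12): 10 → K
P(15)−C(2): 13 → N
C(2)−M(12): -10≡16 → Q
E(4)−C(2): 2 → C
I(8)−M(12): -4≡22 → W
U(20)−C(2): 18 → S
S(18)−M(12): 6 → G
A(0)−C(2): -2≡24 → Y
P(15)−M(12): 3 → D
F(5)−C(2): 3 → D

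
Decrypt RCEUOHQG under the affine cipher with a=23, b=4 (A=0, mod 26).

NSAMOZWI

The inverse of 23 mod 26 is 17, since 23·17=391≡1. Apply D(y)=17·(y−4) mod 26:
R(17): 17·(17−4)=221≡13 → N
C(2): 17·(2−4)=-34≡18 → S
E(4): 17·(4−4)=0 → A
U(20): 17·(20−4)=272≡12 → M
O(14): 17·(14−4)=170≡14 → O
H(7): 17·(7−4)=51≡25 → Z
Q(16): 17·(16−4)=204≡22 → W
G(6): 17·(6−4)=34≡8 → I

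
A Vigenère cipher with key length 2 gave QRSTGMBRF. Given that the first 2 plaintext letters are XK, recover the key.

Subtract each crib letter from the matching ciphertext letter (mod 26):
Q(16)−X(23)=-7≡19 → T
R(17)−K(10)=7 → H

TH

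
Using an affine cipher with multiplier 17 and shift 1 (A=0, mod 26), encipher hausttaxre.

qbdvmmbcer

h(7): 17·7+1=120≡16 → q
a(0): 17·0+1=1 → b
u(20): 17·20+1=341≡3 → d
s(18): 17·18+1=307≡21 → v
t(19): 17·19+1=324≡12 → m
t(19): 17·19+1=324≡12 → m
a(0): 17·0+1=1 → b
x(23): 17·23+1=392≡2 → c
r(17): 17·17+1=290≡4 → e
e(4): 17·4+1=69≡17 → r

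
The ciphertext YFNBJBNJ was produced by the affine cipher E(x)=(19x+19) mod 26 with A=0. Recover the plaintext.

DCMKUKMU

The inverse of 19 mod 26 is 11, since 19·11=209≡1. Apply D(y)=11·(y−19) mod 26:
Y(24): 11·(24−19)=55≡3 → D
F(5): 11·(5−19)=-154≡2 → C
N(13): 11·(13−19)=-66≡12 → M
B(1): 11·(1−19)=-198≡10 → K
J(9): 11·(9−19)=-110≡20 → U
B(1): 11·(1−19)=-198≡10 → K
N(13): 11·(13−19)=-66≡12 → M
J(9): 11·(9−19)=-110≡20 → U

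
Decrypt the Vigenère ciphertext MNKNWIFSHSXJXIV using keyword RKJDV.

Repeat the key across the ciphertext: RKJDVRKJDVRKJDV
M(12)−R(17): -5≡21 → V
N(13)−K(10): 3 → D
K(10)−J(9): 1 → B
N(13)−D(3): 10 → K
W(22)−V(21): 1 → B
I(8)−R(17): -9≡17 → R
F(5)−K(10): -5≡21 → V
S(18)−J(9): 9 → J
H(7)−D(3): 4 → E
S(18)−V(21): -3≡23 → X
X(23)−R(17): 6 → G
J(9)−K(10): -1≡25 → Z
X(23)−J(9): 14 → O
I(8)−D(3): 5 → F
V(21)−V(21): 0 → A

VDBKBRVJEXGZOFA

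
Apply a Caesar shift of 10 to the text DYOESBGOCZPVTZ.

NIYOCLQYMJZFDJ

D(3): 3+10=13 → N
Y(24): 24+10=34≡8 → I
O(14): 14+10=24 → Y
E(4): 4+10=14 → O
S(18): 18+10=28≡2 → C
B(1): 1+10=11 → L
G(6): 6+10=16 → Q
O(14): 14+10=24 → Y
C(2): 2+10=12 → M
Z(25): 25+10=35≡9 → J
P(15): 15+10=25 → Z
V(21): 21+10=31≡5 → F
T(19): 19+10=29≡3 → D
Z(25): 25+10=35≡9 → J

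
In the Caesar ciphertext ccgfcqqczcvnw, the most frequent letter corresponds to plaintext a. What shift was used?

2

The most frequent ciphertext letter is c (appears 5 times).
c is position 2; a is position 0.
Shift = 2.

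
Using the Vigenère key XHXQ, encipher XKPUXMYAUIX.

Repeat the key across the message: XHXQXHXQXHX
X(23)+X(23): 46≡20 → U
K(10)+H(7): 17 → R
P(15)+X(23): 38≡12 → M
U(20)+Q(16): 36≡10 → K
X(23)+X(23): 46≡20 → U
M(12)+H(7): 19 → T
Y(24)+X(23): 47≡21 → V
A(0)+Q(16): 16 → Q
U(20)+X(23): 43≡17 → R
I(8)+H(7): 15 → P
X(23)+X(23): 46≡20 → U

URMKUTVQRPU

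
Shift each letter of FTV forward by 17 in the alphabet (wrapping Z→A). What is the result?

F(5): 5+17=22 → W
T(19): 19+17=36≡10 → K
V(21): 21+17=38≡12 → M

WKM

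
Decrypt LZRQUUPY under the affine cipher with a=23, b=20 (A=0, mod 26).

The inverse of 23 mod 26 is 17, since 23·17=391≡1. Apply D(y)=17·(y−20) mod 26:
L(11): 17·(11−20)=-153≡3 → D
Z(25): 17·(25−20)=85≡7 → H
R(17): 17·(17−20)=-51≡1 → B
Q(16): 17·(16−20)=-68≡10 → K
U(20): 17·(20−20)=0 → A
U(20): 17·(20−20)=0 → A
P(15): 17·(15−20)=-85≡19 → T
Y(24): 17·(24−20)=68≡16 → Q

DHBKAATQ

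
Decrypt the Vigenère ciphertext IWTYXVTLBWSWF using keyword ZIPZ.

JOEZYNEMCODXG

Repeat the key across the ciphertext: ZIPZZIPZZIPZZ
I(8)−Z(25): -17≡9 → J
W(22)−I(8): 14 → O
T(19)−P(15): 4 → E
Y(24)−Z(25): -1≡25 → Z
X(23)−Z(25): -2≡24 → Y
V(21)−I(8): 13 → N
T(19)−P(15): 4 → E
L(11)−Z(25): -14≡12 → M
B(1)−Z(25): -24≡2 → C
W(22)−I(8): 14 → O
S(18)−P(15): 3 → D
W(22)−Z(25): -3≡23 → X
F(5)−Z(25): -20≡6 → G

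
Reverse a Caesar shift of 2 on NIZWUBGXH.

N(13): 13−2=11 → L
I(8): 8−2=6 → G
Z(25): 25−2=23 → X
W(22): 22−2=20 → U
U(20): 20−2=18 → S
B(1): 1−2=-1≡25 → Z
G(6): 6−2=4 → E
X(23): 23−2=21 → V
H(7): 7−2=5 → F

LGXUSZEVF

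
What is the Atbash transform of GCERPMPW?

G(6) → T(19)
C(2) → X(23)
E(4) → V(21)
R(17) → I(8)
P(15) → K(10)
M(12) → N(13)
P(15) → K(10)
W(22) → D(3)

TXVIKNKD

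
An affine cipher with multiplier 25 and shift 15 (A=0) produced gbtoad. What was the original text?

The inverse of 25 mod 26 is 25, since 25·25=625≡1. Apply D(y)=25·(y−15) mod 26:
g(6): 25·(6−15)=-225≡9 → j
b(1): 25·(1−15)=-350≡14 → o
t(19): 25·(19−15)=100≡22 → w
o(14): 25·(14−15)=-25≡1 → b
a(0): 25·(0−15)=-375≡15 → p
d(3): 25·(3−15)=-300≡12 → m

jowbpm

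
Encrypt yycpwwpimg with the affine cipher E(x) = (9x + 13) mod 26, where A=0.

y(24): 9·24+13=229≡21 → v
y(24): 9·24+13=229≡21 → v
c(2): 9·2+13=31≡5 → f
p(15): 9·15+13=148≡18 → s
w(22): 9·22+13=211≡3 → d
w(22): 9·22+13=211≡3 → d
p(15): 9·15+13=148≡18 → s
i(8): 9·8+13=85≡7 → h
m(12): 9·12+13=121≡17 → r
g(6): 9·6+13=67≡15 → p

vvfsddshrp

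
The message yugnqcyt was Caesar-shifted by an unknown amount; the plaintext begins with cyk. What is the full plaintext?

cykrugcx

From the crib: y(24)−c(2)=22, so the shift is 22.
Subtract 22 from each ciphertext letter:
y(24): 24−22=2 → c
u(20): 20−22=-2≡24 → y
g(6): 6−22=-16≡10 → k
n(13): 13−22=-9≡17 → r
q(16): 16−22=-6≡20 → u
c(2): 2−22=-20≡6 → g
y(24): 24−22=2 → c
t(19): 19−22=-3≡23 → x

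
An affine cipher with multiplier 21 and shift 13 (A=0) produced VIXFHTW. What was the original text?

The inverse of 21 mod 26 is 5, since 21·5=105≡1. Apply D(y)=5·(y−13) mod 26:
V(21): 5·(21−13)=40≡14 → O
I(8): 5·(8−13)=-25≡1 → B
X(23): 5·(23−13)=50≡24 → Y
F(5): 5·(5−13)=-40≡12 → M
H(7): 5·(7−13)=-30≡22 → W
T(19): 5·(19−13)=30≡4 → E
W(22): 5·(22−13)=45≡19 → T

OBYMWET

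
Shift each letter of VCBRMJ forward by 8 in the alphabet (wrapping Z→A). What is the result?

DKJZUR

V(21): 21+8=29≡3 → D
C(2): 2+8=10 → K
B(1): 1+8=9 → J
R(17): 17+8=25 → Z
M(12): 12+8=20 → U
J(9): 9+8=17 → R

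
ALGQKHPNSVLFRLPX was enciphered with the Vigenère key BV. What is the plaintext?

Repeat the key across the ciphertext: BVBVBVBVBVBVBVBV
A(0)−B(1): -1≡25 → Z
L(11)−V(21): -10≡16 → Q
G(6)−B(1): 5 → F
Q(16)−V(21): -5≡21 → V
K(10)−B(1): 9 → J
H(7)−V(21): -14≡12 → M
P(15)−B(1): 14 → O
N(13)−V(21): -8≡18 → S
S(18)−B(1): 17 → R
V(21)−V(21): 0 → A
L(11)−B(1): 10 → K
F(5)−V(21): -16≡10 → K
R(17)−B(1): 16 → Q
L(11)−V(21): -10≡16 → Q
P(15)−B(1): 14 → O
X(23)−V(21): 2 → C

ZQFVJMOSRAKKQQOC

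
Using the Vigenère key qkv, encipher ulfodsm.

Repeat the key across the message: qkvqkvq
u(20)+q(16): 36≡10 → k
l(11)+k(10): 21 → v
f(5)+v(21): 26≡0 → a
o(14)+q(16): 30≡4 → e
d(3)+k(10): 13 → n
s(18)+v(21): 39≡13 → n
m(12)+q(16): 28≡2 → c

kvaennc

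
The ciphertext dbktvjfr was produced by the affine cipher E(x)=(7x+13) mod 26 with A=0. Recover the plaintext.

gchmqski

The inverse of 7 mod 26 is 15, since 7·15=105≡1. Apply D(y)=15·(y−13) mod 26:
d(3): 15·(3−13)=-150≡6 → g
b(1): 15·(1−13)=-180≡2 → c
k(10): 15·(10−13)=-45≡7 → h
t(19): 15·(19−13)=90≡12 → m
v(21): 15·(21−13)=120≡16 → q
j(9): 15·(9−13)=-60≡18 → s
f(5): 15·(5−13)=-120≡10 → k
r(17): 15·(17−13)=60≡8 → i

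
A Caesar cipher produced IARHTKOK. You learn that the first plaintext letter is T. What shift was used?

15

From the crib: I(8)−T(19)=-11≡15, so the shift is 15.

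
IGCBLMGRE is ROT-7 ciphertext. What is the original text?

BZVUEFZKX

I(8): 8−7=1 → B
G(6): 6−7=-1≡25 → Z
C(2): 2−7=-5≡21 → V
B(1): 1−7=-6≡20 → U
L(11): 11−7=4 → E
M(12): 12−7=5 → F
G(6): 6−7=-1≡25 → Z
R(17): 17−7=10 → K
E(4): 4−7=-3≡23 → X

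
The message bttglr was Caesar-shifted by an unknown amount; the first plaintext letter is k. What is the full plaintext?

From the crib: b(1)−k(10)=-9≡17, so the shift is 17.
Subtract 17 from each ciphertext letter:
b(1): 1−17=-16≡10 → k
t(19): 19−17=2 → c
t(19): 19−17=2 → c
g(6): 6−17=-11≡15 → p
l(11): 11−17=-6≡20 → u
r(17): 17−17=0 → a

kccpua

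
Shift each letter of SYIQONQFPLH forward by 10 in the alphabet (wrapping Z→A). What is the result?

CISAYXAPZVR

S(18): 18+10=28≡2 → C
Y(24): 24+10=34≡8 → I
I(8): 8+10=18 → S
Q(16): 16+10=26≡0 → A
O(14): 14+10=24 → Y
N(13): 13+10=23 → X
Q(16): 16+10=26≡0 → A
F(5): 5+10=15 → P
P(15): 15+10=25 → Z
L(11): 11+10=21 → V
H(7): 7+10=17 → R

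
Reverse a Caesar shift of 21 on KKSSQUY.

K(10): 10−21=-11≡15 → P
K(10): 10−21=-11≡15 → P
S(18): 18−21=-3≡23 → X
S(18): 18−21=-3≡23 → X
Q(16): 16−21=-5≡21 → V
U(20): 20−21=-1≡25 → Z
Y(24): 24−21=3 → D

PPXXVZD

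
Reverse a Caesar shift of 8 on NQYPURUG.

FIQHMJMY

N(13): 13−8=5 → F
Q(16): 16−8=8 → I
Y(24): 24−8=16 → Q
P(15): 15−8=7 → H
U(20): 20−8=12 → M
R(17): 17−8=9 → J
U(20): 20−8=12 → M
G(6): 6−8=-2≡24 → Y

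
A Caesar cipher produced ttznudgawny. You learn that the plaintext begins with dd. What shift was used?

From the crib: t(19)−d(3)=16, so the shift is 16.

16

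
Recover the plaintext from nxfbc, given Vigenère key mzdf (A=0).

Repeat the key across the ciphertext: mzdfm
n(13)−m(12): 1 → b
x(23)−z(25): -2≡24 → y
f(5)−d(3): 2 → c
b(1)−f(5): -4≡22 → w
c(2)−m(12): -10≡16 → q

bycwq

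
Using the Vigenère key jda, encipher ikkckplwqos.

rnklnpuzqxv

Repeat the key across the message: jdajdajdajd
i(8)+j(9): 17 → r
k(10)+d(3): 13 → n
k(10)+a(0): 10 → k
c(2)+j(9): 11 → l
k(10)+d(3): 13 → n
p(15)+a(0): 15 → p
l(11)+j(9): 20 → u
w(22)+d(3): 25 → z
q(16)+a(0): 16 → q
o(14)+j(9): 23 → x
s(18)+d(3): 21 → v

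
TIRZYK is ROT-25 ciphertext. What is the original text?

T(19): 19−25=-6≡20 → U
I(8): 8−25=-17≡9 → J
R(17): 17−25=-8≡18 → S
Z(25): 25−25=0 → A
Y(24): 24−25=-1≡25 → Z
K(10): 10−25=-15≡11 → L

UJSAZL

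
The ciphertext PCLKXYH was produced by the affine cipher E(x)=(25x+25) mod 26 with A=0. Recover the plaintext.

The inverse of 25 mod 26 is 25, since 25·25=625≡1. Apply D(y)=25·(y−25) mod 26:
P(15): 25·(15−25)=-250≡10 → K
C(2): 25·(2−25)=-575≡23 → X
L(11): 25·(11−25)=-350≡14 → O
K(10): 25·(10−25)=-375≡15 → P
X(23): 25·(23−25)=-50≡2 → C
Y(24): 25·(24−25)=-25≡1 → B
H(7): 25·(7−25)=-450≡18 → S

KXOPCBS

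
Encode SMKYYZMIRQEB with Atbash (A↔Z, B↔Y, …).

HNPBBANRIJVY

S(18) → H(7)
M(12) → N(13)
K(10) → P(15)
Y(24) → B(1)
Y(24) → B(1)
Z(25) → A(0)
M(12) → N(13)
I(8) → R(17)
R(17) → I(8)
Q(16) → J(9)
E(4) → V(21)
B(1) → Y(24)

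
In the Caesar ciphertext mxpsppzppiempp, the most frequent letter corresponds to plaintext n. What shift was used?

2

The most frequent ciphertext letter is p (appears 7 times).
p is position 15; n is position 13.
Shift = 2.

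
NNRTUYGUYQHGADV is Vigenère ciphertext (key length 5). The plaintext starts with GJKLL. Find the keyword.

Subtract each crib letter from the matching ciphertext letter (mod 26):
N(13)−G(6)=7 → H
N(13)−J(9)=4 → E
R(17)−K(10)=7 → H
T(19)−L(11)=8 → I
U(20)−L(11)=9 → J

HEHIJ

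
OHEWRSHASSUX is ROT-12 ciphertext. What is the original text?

O(14): 14−12=2 → C
H(7): 7−12=-5≡21 → V
E(4): 4−12=-8≡18 → S
W(22): 22−12=10 → K
R(17): 17−12=5 → F
S(18): 18−12=6 → G
H(7): 7−12=-5≡21 → V
A(0): 0−12=-12≡14 → O
S(18): 18−12=6 → G
S(18): 18−12=6 → G
U(20): 20−12=8 → I
X(23): 23−12=11 → L

CVSKFGVOGGIL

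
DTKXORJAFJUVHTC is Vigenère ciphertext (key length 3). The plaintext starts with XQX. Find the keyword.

Subtract each crib letter from the matching ciphertext letter (mod 26):
D(3)−X(23)=-20≡6 → G
T(19)−Q(16)=3 → D
K(10)−X(23)=-13≡13 → N

GDN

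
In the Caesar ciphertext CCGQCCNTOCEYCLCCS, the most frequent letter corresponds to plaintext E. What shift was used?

The most frequent ciphertext letter is C (appears 8 times).
C is position 2; E is position 4.
Shift = -2≡24.

24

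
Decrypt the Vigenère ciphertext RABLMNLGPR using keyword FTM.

Repeat the key across the ciphertext: FTMFTMFTMF
R(17)−F(5): 12 → M
A(0)−T(19): -19≡7 → H
B(1)−M(12): -11≡15 → P
L(11)−F(5): 6 → G
M(12)−T(19): -7≡19 → T
N(13)−M(12): 1 → B
L(11)−F(5): 6 → G
G(6)−T(19): -13≡13 → N
P(15)−M(12): 3 → D
R(17)−F(5): 12 → M

MHPGTBGNDM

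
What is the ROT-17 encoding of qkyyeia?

q(16): 16+17=33≡7 → h
k(10): 10+17=27≡1 → b
y(24): 24+17=41≡15 → p
y(24): 24+17=41≡15 → p
e(4): 4+17=21 → v
i(8): 8+17=25 → z
a(0): 0+17=17 → r

hbppvzr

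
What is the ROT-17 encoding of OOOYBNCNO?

O(14): 14+17=31≡5 → F
O(14): 14+17=31≡5 → F
O(14): 14+17=31≡5 → F
Y(24): 24+17=41≡15 → P
B(1): 1+17=18 → S
N(13): 13+17=30≡4 → E
C(2): 2+17=19 → T
N(13): 13+17=30≡4 → E
O(14): 14+17=31≡5 → F

FFFPSETEF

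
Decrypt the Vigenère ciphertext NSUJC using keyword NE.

Repeat the key across the ciphertext: NENEN
N(13)−N(13): 0 → A
S(18)−E(4): 14 → O
U(20)−N(13): 7 → H
J(9)−E(4): 5 → F
C(2)−N(13): -11≡15 → P

AOHFP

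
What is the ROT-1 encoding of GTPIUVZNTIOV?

HUQJVWAOUJPW

G(6): 6+1=7 → H
T(19): 19+1=20 → U
P(15): 15+1=16 → Q
I(8): 8+1=9 → J
U(20): 20+1=21 → V
V(21): 21+1=22 → W
Z(25): 25+1=26≡0 → A
N(13): 13+1=14 → O
T(19): 19+1=20 → U
I(8): 8+1=9 → J
O(14): 14+1=15 → P
V(21): 21+1=22 → W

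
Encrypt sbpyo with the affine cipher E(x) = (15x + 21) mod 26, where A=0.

s(18): 15·18+21=291≡5 → f
b(1): 15·1+21=36≡10 → k
p(15): 15·15+21=246≡12 → m
y(24): 15·24+21=381≡17 → r
o(14): 15·14+21=231≡23 → x

fkmrx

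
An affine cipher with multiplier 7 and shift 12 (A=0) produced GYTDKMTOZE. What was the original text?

OYBVWABENK

The inverse of 7 mod 26 is 15, since 7·15=105≡1. Apply D(y)=15·(y−12) mod 26:
G(6): 15·(6−12)=-90≡14 → O
Y(24): 15·(24−12)=180≡24 → Y
T(19): 15·(19−12)=105≡1 → B
D(3): 15·(3−12)=-135≡21 → V
K(10): 15·(10−12)=-30≡22 → W
M(12): 15·(12−12)=0 → A
T(19): 15·(19−12)=105≡1 → B
O(14): 15·(14−12)=30≡4 → E
Z(25): 15·(25−12)=195≡13 → N
E(4): 15·(4−12)=-120≡10 → K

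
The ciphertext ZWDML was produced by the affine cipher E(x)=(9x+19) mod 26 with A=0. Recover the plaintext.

SJEFC

The inverse of 9 mod 26 is 3, since 9·3=27≡1. Apply D(y)=3·(y−19) mod 26:
Z(25): 3·(25−19)=18 → S
W(22): 3·(22−19)=9 → J
D(3): 3·(3−19)=-48≡4 → E
M(12): 3·(12−19)=-21≡5 → F
L(11): 3·(11−19)=-24≡2 → C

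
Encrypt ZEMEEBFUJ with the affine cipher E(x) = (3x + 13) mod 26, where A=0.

Z(25): 3·25+13=88≡10 → K
E(4): 3·4+13=25 → Z
M(12): 3·12+13=49≡23 → X
E(4): 3·4+13=25 → Z
E(4): 3·4+13=25 → Z
B(1): 3·1+13=16 → Q
F(5): 3·5+13=28≡2 → C
U(20): 3·20+13=73≡21 → V
J(9): 3·9+13=40≡14 → O

KZXZZQCVO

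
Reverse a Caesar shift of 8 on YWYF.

Y(24): 24−8=16 → Q
W(22): 22−8=14 → O
Y(24): 24−8=16 → Q
F(5): 5−8=-3≡23 → X

QOQX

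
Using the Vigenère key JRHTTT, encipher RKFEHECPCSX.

ABMXAXLGJLQ

Repeat the key across the message: JRHTTTJRHTT
R(17)+J(9): 26≡0 → A
K(10)+R(17): 27≡1 → B
F(5)+H(7): 12 → M
E(4)+T(19): 23 → X
H(7)+T(19): 26≡0 → A
E(4)+T(19): 23 → X
C(2)+J(9): 11 → L
P(15)+R(17): 32≡6 → G
C(2)+H(7): 9 → J
S(18)+T(19): 37≡11 → L
X(23)+T(19): 42≡16 → Q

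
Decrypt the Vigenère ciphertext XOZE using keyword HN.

Repeat the key across the ciphertext: HNHN
X(23)−H(7): 16 → Q
O(14)−N(13): 1 → B
Z(25)−H(7): 18 → S
E(4)−N(13): -9≡17 → R

QBSR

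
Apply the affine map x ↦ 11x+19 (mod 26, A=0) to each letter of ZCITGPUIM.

Z(25): 11·25+19=294≡8 → I
C(2): 11·2+19=41≡15 → P
I(8): 11·8+19=107≡3 → D
T(19): 11·19+19=228≡20 → U
G(6): 11·6+19=85≡7 → H
P(15): 11·15+19=184≡2 → C
U(20): 11·20+19=239≡5 → F
I(8): 11·8+19=107≡3 → D
M(12): 11·12+19=151≡21 → V

IPDUHCFDV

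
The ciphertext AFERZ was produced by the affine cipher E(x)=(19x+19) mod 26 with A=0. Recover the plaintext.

The inverse of 19 mod 26 is 11, since 19·11=209≡1. Apply D(y)=11·(y−19) mod 26:
A(0): 11·(0−19)=-209≡25 → Z
F(5): 11·(5−19)=-154≡2 → C
E(4): 11·(4−19)=-165≡17 → R
R(17): 11·(17−19)=-22≡4 → E
Z(25): 11·(25−19)=66≡14 → O

ZCREO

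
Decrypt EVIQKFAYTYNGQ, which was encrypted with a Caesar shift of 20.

KBOWQLGEZETMW

E(4): 4−20=-16≡10 → K
V(21): 21−20=1 → B
I(8): 8−20=-12≡14 → O
Q(16): 16−20=-4≡22 → W
K(10): 10−20=-10≡16 → Q
F(5): 5−20=-15≡11 → L
A(0): 0−20=-20≡6 → G
Y(24): 24−20=4 → E
T(19): 19−20=-1≡25 → Z
Y(24): 24−20=4 → E
N(13): 13−20=-7≡19 → T
G(6): 6−20=-14≡12 → M
Q(16): 16−20=-4≡22 → W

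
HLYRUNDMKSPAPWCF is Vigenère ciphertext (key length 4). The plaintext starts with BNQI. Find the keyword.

Subtract each crib letter from the matching ciphertext letter (mod 26):
H(7)−B(1)=6 → G
L(11)−N(13)=-2≡24 → Y
Y(24)−Q(16)=8 → I
R(17)−I(8)=9 → J

GYIJ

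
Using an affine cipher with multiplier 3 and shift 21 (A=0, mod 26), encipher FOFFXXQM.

KLKKMMRF

F(5): 3·5+21=36≡10 → K
O(14): 3·14+21=63≡11 → L
F(5): 3·5+21=36≡10 → K
F(5): 3·5+21=36≡10 → K
X(23): 3·23+21=90≡12 → M
X(23): 3·23+21=90≡12 → M
Q(16): 3·16+21=69≡17 → R
M(12): 3·12+21=57≡5 → F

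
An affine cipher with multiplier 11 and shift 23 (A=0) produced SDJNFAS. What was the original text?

JKUSWFJ

The inverse of 11 mod 26 is 19, since 11·19=209≡1. Apply D(y)=19·(y−23) mod 26:
S(18): 19·(18−23)=-95≡9 → J
D(3): 19·(3−23)=-380≡10 → K
J(9): 19·(9−23)=-266≡20 → U
N(13): 19·(13−23)=-190≡18 → S
F(5): 19·(5−23)=-342≡22 → W
A(0): 19·(0−23)=-437≡5 → F
S(18): 19·(18−23)=-95≡9 → J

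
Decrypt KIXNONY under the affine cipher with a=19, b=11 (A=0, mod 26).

The inverse of 19 mod 26 is 11, since 19·11=209≡1. Apply D(y)=11·(y−11) mod 26:
K(10): 11·(10−11)=-11≡15 → P
I(8): 11·(8−11)=-33≡19 → T
X(23): 11·(23−11)=132≡2 → C
N(13): 11·(13−11)=22 → W
O(14): 11·(14−11)=33≡7 → H
N(13): 11·(13−11)=22 → W
Y(24): 11·(24−11)=143≡13 → N

PTCWHWN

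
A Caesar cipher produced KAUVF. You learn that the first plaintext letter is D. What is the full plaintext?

DTNOY

From the crib: K(10)−D(3)=7, so the shift is 7.
Subtract 7 from each ciphertext letter:
K(10): 10−7=3 → D
A(0): 0−7=-7≡19 → T
U(20): 20−7=13 → N
V(21): 21−7=14 → O
F(5): 5−7=-2≡24 → Y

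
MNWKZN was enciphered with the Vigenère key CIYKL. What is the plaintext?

KFYAOL

Repeat the key across the ciphertext: CIYKLC
M(12)−C(2): 10 → K
N(13)−I(8): 5 → F
W(22)−Y(24): -2≡24 → Y
K(10)−K(10): 0 → A
Z(25)−L(11): 14 → O
N(13)−C(2): 11 → L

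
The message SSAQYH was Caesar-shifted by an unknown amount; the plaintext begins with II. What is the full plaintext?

From the crib: S(18)−I(8)=10, so the shift is 10.
Subtract 10 from each ciphertext letter:
S(18): 18−10=8 → I
S(18): 18−10=8 → I
A(0): 0−10=-10≡16 → Q
Q(16): 16−10=6 → G
Y(24): 24−10=14 → O
H(7): 7−10=-3≡23 → X

IIQGOX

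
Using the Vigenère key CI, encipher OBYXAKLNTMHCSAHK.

QJAFCSNVVUJKUIJS

Repeat the key across the message: CICICICICICICICI
O(14)+C(2): 16 → Q
B(1)+I(8): 9 → J
Y(24)+C(2): 26≡0 → A
X(23)+I(8): 31≡5 → F
A(0)+C(2): 2 → C
K(10)+I(8): 18 → S
L(11)+C(2): 13 → N
N(13)+I(8): 21 → V
T(19)+C(2): 21 → V
M(12)+I(8): 20 → U
H(7)+C(2): 9 → J
C(2)+I(8): 10 → K
S(18)+C(2): 20 → U
A(0)+I(8): 8 → I
H(7)+C(2): 9 → J
K(10)+I(8): 18 → S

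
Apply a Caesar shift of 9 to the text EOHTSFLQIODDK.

E(4): 4+9=13 → N
O(14): 14+9=23 → X
H(7): 7+9=16 → Q
T(19): 19+9=28≡2 → C
S(18): 18+9=27≡1 → B
F(5): 5+9=14 → O
L(11): 11+9=20 → U
Q(16): 16+9=25 → Z
I(8): 8+9=17 → R
O(14): 14+9=23 → X
D(3): 3+9=12 → M
D(3): 3+9=12 → M
K(10): 10+9=19 → T

NXQCBOUZRXMMT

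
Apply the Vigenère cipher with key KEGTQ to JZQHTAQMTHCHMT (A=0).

TDWAJKUSMXMLSM

Repeat the key across the message: KEGTQKEGTQKEGT
J(9)+K(10): 19 → T
Z(25)+E(4): 29≡3 → D
Q(16)+G(6): 22 → W
H(7)+T(19): 26≡0 → A
T(19)+Q(16): 35≡9 → J
A(0)+K(10): 10 → K
Q(16)+E(4): 20 → U
M(12)+G(6): 18 → S
T(19)+T(19): 38≡12 → M
H(7)+Q(16): 23 → X
C(2)+K(10): 12 → M
H(7)+E(4): 11 → L
M(12)+G(6): 18 → S
T(19)+T(19): 38≡12 → M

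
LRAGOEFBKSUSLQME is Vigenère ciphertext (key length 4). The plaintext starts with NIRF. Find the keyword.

YJJB

Subtract each crib letter from the matching ciphertext letter (mod 26):
L(11)−N(13)=-2≡24 → Y
R(17)−I(8)=9 → J
A(0)−R(17)=-17≡9 → J
G(6)−F(5)=1 → B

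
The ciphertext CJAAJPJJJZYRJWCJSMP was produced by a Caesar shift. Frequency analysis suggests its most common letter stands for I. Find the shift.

1

The most frequent ciphertext letter is J (appears 7 times).
J is position 9; I is position 8.
Shift = 1.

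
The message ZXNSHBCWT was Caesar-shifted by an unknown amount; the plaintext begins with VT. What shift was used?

From the crib: Z(25)−V(21)=4, so the shift is 4.

4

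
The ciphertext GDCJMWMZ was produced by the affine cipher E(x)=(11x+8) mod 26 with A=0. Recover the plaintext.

OJQTYGYL

The inverse of 11 mod 26 is 19, since 11·19=209≡1. Apply D(y)=19·(y−8) mod 26:
G(6): 19·(6−8)=-38≡14 → O
D(3): 19·(3−8)=-95≡9 → J
C(2): 19·(2−8)=-114≡16 → Q
J(9): 19·(9−8)=19 → T
M(12): 19·(12−8)=76≡24 → Y
W(22): 19·(22−8)=266≡6 → G
M(12): 19·(12−8)=76≡24 → Y
Z(25): 19·(25−8)=323≡11 → L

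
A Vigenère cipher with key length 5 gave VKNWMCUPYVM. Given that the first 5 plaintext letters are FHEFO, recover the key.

Subtract each crib letter from the matching ciphertext letter (mod 26):
V(21)−F(5)=16 → Q
K(10)−H(7)=3 → D
N(13)−E(4)=9 → J
W(22)−F(5)=17 → R
M(12)−O(14)=-2≡24 → Y

QDJRY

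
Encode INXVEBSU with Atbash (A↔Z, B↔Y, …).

RMCEVYHF

I(8) → R(17)
N(13) → M(12)
X(23) → C(2)
V(21) → E(4)
E(4) → V(21)
B(1) → Y(24)
S(18) → H(7)
U(20) → F(5)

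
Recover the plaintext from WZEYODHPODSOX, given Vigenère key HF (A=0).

PUXTHYAKHYLJQ

Repeat the key across the ciphertext: HFHFHFHFHFHFH
W(22)−H(7): 15 → P
Z(25)−F(5): 20 → U
E(4)−H(7): -3≡23 → X
Y(24)−F(5): 19 → T
O(14)−H(7): 7 → H
D(3)−F(5): -2≡24 → Y
H(7)−H(7): 0 → A
P(15)−F(5): 10 → K
O(14)−H(7): 7 → H
D(3)−F(5): -2≡24 → Y
S(18)−H(7): 11 → L
O(14)−F(5): 9 → J
X(23)−H(7): 16 → Q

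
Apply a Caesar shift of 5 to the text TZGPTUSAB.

T(19): 19+5=24 → Y
Z(25): 25+5=30≡4 → E
G(6): 6+5=11 → L
P(15): 15+5=20 → U
T(19): 19+5=24 → Y
U(20): 20+5=25 → Z
S(18): 18+5=23 → X
A(0): 0+5=5 → F
B(1): 1+5=6 → G

YELUYZXFG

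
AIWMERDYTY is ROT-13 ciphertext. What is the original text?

A(0): 0−13=-13≡13 → N
I(8): 8−13=-5≡21 → V
W(22): 22−13=9 → J
M(12): 12−13=-1≡25 → Z
E(4): 4−13=-9≡17 → R
R(17): 17−13=4 → E
D(3): 3−13=-10≡16 → Q
Y(24): 24−13=11 → L
T(19): 19−13=6 → G
Y(24): 24−13=11 → L

NVJZREQLGL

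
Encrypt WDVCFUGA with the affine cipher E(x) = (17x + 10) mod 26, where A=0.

W(22): 17·22+10=384≡20 → U
D(3): 17·3+10=61≡9 → J
V(21): 17·21+10=367≡3 → D
C(2): 17·2+10=44≡18 → S
F(5): 17·5+10=95≡17 → R
U(20): 17·20+10=350≡12 → M
G(6): 17·6+10=112≡8 → I
A(0): 17·0+10=10 → K

UJDSRMIK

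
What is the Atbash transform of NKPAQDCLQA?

N(13) → M(12)
K(10) → P(15)
P(15) → K(10)
A(0) → Z(25)
Q(16) → J(9)
D(3) → W(22)
C(2) → X(23)
L(11) → O(14)
Q(16) → J(9)
A(0) → Z(25)

MPKZJWXOJZ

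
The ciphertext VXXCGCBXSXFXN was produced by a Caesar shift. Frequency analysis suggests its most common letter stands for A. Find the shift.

The most frequent ciphertext letter is X (appears 5 times).
X is position 23; A is position 0.
Shift = 23.

23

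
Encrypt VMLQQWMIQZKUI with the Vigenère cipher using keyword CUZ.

XGKSKVOCPBETK

Repeat the key across the message: CUZCUZCUZCUZC
V(21)+C(2): 23 → X
M(12)+U(20): 32≡6 → G
L(11)+Z(25): 36≡10 → K
Q(16)+C(2): 18 → S
Q(16)+U(20): 36≡10 → K
W(22)+Z(25): 47≡21 → V
M(12)+C(2): 14 → O
I(8)+U(20): 28≡2 → C
Q(16)+Z(25): 41≡15 → P
Z(25)+C(2): 27≡1 → B
K(10)+U(20): 30≡4 → E
U(20)+Z(25): 45≡19 → T
I(8)+C(2): 10 → K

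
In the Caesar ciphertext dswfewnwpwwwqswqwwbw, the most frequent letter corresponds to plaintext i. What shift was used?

The most frequent ciphertext letter is w (appears 10 times).
w is position 22; i is position 8.
Shift = 14.

14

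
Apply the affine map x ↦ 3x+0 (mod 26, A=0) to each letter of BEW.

DMO

B(1): 3·1+0=3 → D
E(4): 3·4+0=12 → M
W(22): 3·22+0=66≡14 → O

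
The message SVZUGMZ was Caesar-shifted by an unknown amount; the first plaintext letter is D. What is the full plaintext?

DGKFRXK

From the crib: S(18)−D(3)=15, so the shift is 15.
Subtract 15 from each ciphertext letter:
S(18): 18−15=3 → D
V(21): 21−15=6 → G
Z(25): 25−15=10 → K
U(20): 20−15=5 → F
G(6): 6−15=-9≡17 → R
M(12): 12−15=-3≡23 → X
Z(25): 25−15=10 → K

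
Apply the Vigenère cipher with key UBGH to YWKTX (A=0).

SXQAR

Repeat the key across the message: UBGHU
Y(24)+U(20): 44≡18 → S
W(22)+B(1): 23 → X
K(10)+G(6): 16 → Q
T(19)+H(7): 26≡0 → A
X(23)+U(20): 43≡17 → R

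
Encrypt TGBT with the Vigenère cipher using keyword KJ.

Repeat the key across the message: KJKJ
T(19)+K(10): 29≡3 → D
G(6)+J(9): 15 → P
B(1)+K(10): 11 → L
T(19)+J(9): 28≡2 → C

DPLC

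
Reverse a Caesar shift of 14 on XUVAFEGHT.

JGHMRQSTF

X(23): 23−14=9 → J
U(20): 20−14=6 → G
V(21): 21−14=7 → H
A(0): 0−14=-14≡12 → M
F(5): 5−14=-9≡17 → R
E(4): 4−14=-10≡16 → Q
G(6): 6−14=-8≡18 → S
H(7): 7−14=-7≡19 → T
T(19): 19−14=5 → F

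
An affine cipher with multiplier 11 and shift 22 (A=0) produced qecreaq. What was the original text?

qwkjwyq

The inverse of 11 mod 26 is 19, since 11·19=209≡1. Apply D(y)=19·(y−22) mod 26:
q(16): 19·(16−22)=-114≡16 → q
e(4): 19·(4−22)=-342≡22 → w
c(2): 19·(2−22)=-380≡10 → k
r(17): 19·(17−22)=-95≡9 → j
e(4): 19·(4−22)=-342≡22 → w
a(0): 19·(0−22)=-418≡24 → y
q(16): 19·(16−22)=-114≡16 → q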